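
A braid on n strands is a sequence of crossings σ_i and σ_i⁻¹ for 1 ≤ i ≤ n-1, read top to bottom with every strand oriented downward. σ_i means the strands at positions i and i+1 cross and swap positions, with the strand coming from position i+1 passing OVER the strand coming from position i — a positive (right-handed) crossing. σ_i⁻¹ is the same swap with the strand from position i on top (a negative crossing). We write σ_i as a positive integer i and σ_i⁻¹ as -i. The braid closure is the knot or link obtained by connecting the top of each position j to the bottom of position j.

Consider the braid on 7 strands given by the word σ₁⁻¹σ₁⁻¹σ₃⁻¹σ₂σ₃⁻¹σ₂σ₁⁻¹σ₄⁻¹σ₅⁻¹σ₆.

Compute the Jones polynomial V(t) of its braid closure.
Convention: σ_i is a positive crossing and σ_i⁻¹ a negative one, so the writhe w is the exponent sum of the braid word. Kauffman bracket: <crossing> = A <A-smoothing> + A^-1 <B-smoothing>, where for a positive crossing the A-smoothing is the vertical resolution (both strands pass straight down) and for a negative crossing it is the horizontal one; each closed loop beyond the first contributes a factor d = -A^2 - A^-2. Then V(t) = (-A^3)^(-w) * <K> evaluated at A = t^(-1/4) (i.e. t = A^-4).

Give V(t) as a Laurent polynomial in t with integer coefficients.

The presented braid s1^-1 s1^-1 s3^-1 s2 s3^-1 s2 s1^-1 s4^-1 s5^-1 s6 on 7 strands reduces by inverse Markov moves (closure unchanged at each step):
  Destabilize: the word has the form β·s6 where s6 occurs only as the final letter (β ∈ B_6); drop it and the last strand → 6 strands.
  Destabilize: the word has the form β·s5^-1 where s5^-1 occurs only as the final letter (β ∈ B_5); drop it and the last strand → 5 strands.
  Destabilize: the word has the form β·s4^-1 where s4^-1 occurs only as the final letter (β ∈ B_4); drop it and the last strand → 4 strands.
Reduced to β = s1^-1 s1^-1 s3^-1 s2 s3^-1 s2 s1^-1 on 4 strands, 7 crossings.
Compute on β:
Braid: s1^-1 s1^-1 s3^-1 s2 s3^-1 s2 s1^-1 on 4 strands, 7 crossings.
Writhe w = (#positive) - (#negative) = 2 - 5 = -3.
Computing the Kauffman bracket via state sum. There are 2^7 = 128 states.
For each crossing: s=0 is the vertical smoothing, s=1 horizontal. Crossing k contributes A^(sign_k * (1 - 2*s_k)); loop factor d = -A^2 - A^-2.
Tabulate the states by total A-exponent and number of loops L (A-exp: L × count):
  A^7: L=5 ×1
  A^5: L=4 ×7
  A^3: L=3 ×20, L=5 ×1
  A^1: L=2 ×27, L=4 ×8
  A^-1: L=1 ×15, L=3 ×19, L=5 ×1
  A^-3: L=2 ×17, L=4 ×4
  A^-5: L=3 ×7
  A^-7: L=4 ×1
Each group contributes A^e * Σ count * d^(L-1):
Powers of d = -A^2 - A^-2: d^2 = A^4 + 2 + A^-4; d^3 = -A^6 - 3*A^2 - 3*A^-2 - A^-6; d^4 = A^8 + 4*A^4 + 6 + 4*A^-4 + A^-8.
  A^7 * (d^4) = A^15 + 4*A^11 + 6*A^7 + 4*A^3 + A^-1
  A^5 * (7*d^3) = -7*A^11 - 21*A^7 - 21*A^3 - 7*A^-1
  A^3 * (20*d^2 + d^4) = A^11 + 24*A^7 + 46*A^3 + 24*A^-1 + A^-5
  A^1 * (27*d + 8*d^3) = -8*A^7 - 51*A^3 - 51*A^-1 - 8*A^-5
  A^-1 * (15 + 19*d^2 + d^4) = A^7 + 23*A^3 + 59*A^-1 + 23*A^-5 + A^-9
  A^-3 * (17*d + 4*d^3) = -4*A^3 - 29*A^-1 - 29*A^-5 - 4*A^-9
  A^-5 * (7*d^2) = 7*A^-1 + 14*A^-5 + 7*A^-9
  A^-7 * (d^3) = -A^-1 - 3*A^-5 - 3*A^-9 - A^-13
Summing the groups: <K> = A^15 - 2*A^11 + 2*A^7 - 3*A^3 + 3*A^-1 - 2*A^-5 + A^-9 - A^-13
Normalise by the writhe: (-A^3)^(-w) = (-A^3)^(3) = -A^9, so f(A) = -A^9 * <K> = -A^24 + 2*A^20 - 2*A^16 + 3*A^12 - 3*A^8 + 2*A^4 - 1 + A^-4.
Substitute A = t^(-1/4), i.e. A^e → t^(-e/4): V(t) = t - 1 + 2*t^-1 - 3*t^-2 + 3*t^-3 - 2*t^-4 + 2*t^-5 - t^-6

Answer: t - 1 + 2*t^-1 - 3*t^-2 + 3*t^-3 - 2*t^-4 + 2*t^-5 - t^-6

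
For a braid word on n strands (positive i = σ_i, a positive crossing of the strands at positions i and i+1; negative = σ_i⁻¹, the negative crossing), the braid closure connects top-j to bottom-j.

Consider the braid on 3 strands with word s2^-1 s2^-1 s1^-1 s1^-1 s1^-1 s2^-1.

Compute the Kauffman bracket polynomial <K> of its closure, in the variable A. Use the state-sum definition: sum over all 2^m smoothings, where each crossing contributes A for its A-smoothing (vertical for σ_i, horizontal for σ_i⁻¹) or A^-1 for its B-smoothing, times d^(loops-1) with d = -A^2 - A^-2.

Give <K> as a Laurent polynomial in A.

A^14 - 2*A^10 + A^6 - 2*A^2 + 2*A^-2 + A^-10

Derivation:
Braid: s2^-1 s2^-1 s1^-1 s1^-1 s1^-1 s2^-1 on 3 strands, 6 crossings.
Writhe w = (#positive) - (#negative) = 0 - 6 = -6.
State-sum expansion of <K>. There are 2^6 = 64 states.
Each crossing splits two ways (0=vertical, 1=horizontal). The state's weight is A^(#A-smoothings - #B-smoothings) * d^(loops - 1).
Tabulate the states by total A-exponent and number of loops L (A-exp: L × count):
  A^6: L=5 ×1
  A^4: L=4 ×6
  A^2: L=3 ×15
  A^0: L=2 ×18, L=4 ×2
  A^-2: L=1 ×9, L=3 ×6
  A^-4: L=2 ×6
  A^-6: L=3 ×1
Each group contributes A^e * Σ count * d^(L-1):
Powers of d = -A^2 - A^-2: d^2 = A^4 + 2 + A^-4; d^3 = -A^6 - 3*A^2 - 3*A^-2 - A^-6; d^4 = A^8 + 4*A^4 + 6 + 4*A^-4 + A^-8.
  A^6 * (d^4) = A^14 + 4*A^10 + 6*A^6 + 4*A^2 + A^-2
  A^4 * (6*d^3) = -6*A^10 - 18*A^6 - 18*A^2 - 6*A^-2
  A^2 * (15*d^2) = 15*A^6 + 30*A^2 + 15*A^-2
  A^0 * (18*d + 2*d^3) = -2*A^6 - 24*A^2 - 24*A^-2 - 2*A^-6
  A^-2 * (9 + 6*d^2) = 6*A^2 + 21*A^-2 + 6*A^-6
  A^-4 * (6*d) = -6*A^-2 - 6*A^-6
  A^-6 * (d^2) = A^-2 + 2*A^-6 + A^-10
Summing the groups: <K> = A^14 - 2*A^10 + A^6 - 2*A^2 + 2*A^-2 + A^-10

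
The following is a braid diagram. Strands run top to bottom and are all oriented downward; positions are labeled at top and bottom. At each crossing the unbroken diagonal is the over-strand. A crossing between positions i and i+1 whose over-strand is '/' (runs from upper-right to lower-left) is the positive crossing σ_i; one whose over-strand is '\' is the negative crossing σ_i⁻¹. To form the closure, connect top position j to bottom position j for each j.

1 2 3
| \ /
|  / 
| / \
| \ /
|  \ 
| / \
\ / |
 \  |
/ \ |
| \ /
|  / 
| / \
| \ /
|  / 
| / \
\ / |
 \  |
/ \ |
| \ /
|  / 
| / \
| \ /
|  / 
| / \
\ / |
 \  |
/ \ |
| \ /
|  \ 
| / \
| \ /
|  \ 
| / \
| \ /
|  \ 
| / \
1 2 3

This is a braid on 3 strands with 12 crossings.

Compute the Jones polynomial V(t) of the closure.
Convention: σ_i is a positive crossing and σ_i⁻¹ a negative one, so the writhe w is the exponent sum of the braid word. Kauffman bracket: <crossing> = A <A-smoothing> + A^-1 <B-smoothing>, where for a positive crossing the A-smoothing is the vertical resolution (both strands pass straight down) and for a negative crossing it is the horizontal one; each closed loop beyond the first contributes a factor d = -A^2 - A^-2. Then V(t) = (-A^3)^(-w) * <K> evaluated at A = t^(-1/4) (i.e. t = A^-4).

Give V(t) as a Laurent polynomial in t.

Reading the diagram top to bottom ('/'-over between positions i,i+1 = s_i, '\'-over = s_i^-1): braid word = s2 s2^-1 s1^-1 s2 s2 s1^-1 s2 s2 s1^-1 s2^-1 s2^-1 s2^-1.
The presented braid s2 s2^-1 s1^-1 s2 s2 s1^-1 s2 s2 s1^-1 s2^-1 s2^-1 s2^-1 on 3 strands reduces by inverse Markov moves (closure unchanged at each step):
  Deconjugate: the word is γ·β·γ⁻¹ with γ = s2 (prefix) and γ⁻¹ = s2^-1 (suffix); strip both.
Reduced to β = s2^-1 s1^-1 s2 s2 s1^-1 s2 s2 s1^-1 s2^-1 s2^-1 on 3 strands, 10 crossings.
Compute on β:
Braid: s2^-1 s1^-1 s2 s2 s1^-1 s2 s2 s1^-1 s2^-1 s2^-1 on 3 strands, 10 crossings.
Writhe w = (#positive) - (#negative) = 4 - 6 = -2.
State-sum expansion of <K>. There are 2^10 = 1024 states.
Each crossing splits two ways (0=vertical, 1=horizontal). The state's weight is A^(#A-smoothings - #B-smoothings) * d^(loops - 1).
Tabulate the states by total A-exponent and number of loops L (A-exp: L × count):
  A^10: L=5 ×1
  A^8: L=4 ×10
  A^6: L=3 ×39, L=5 ×6
  A^4: L=2 ×66, L=4 ×52, L=6 ×2
  A^2: L=1 ×45, L=3 ×124, L=5 ×41
  A^0: L=2 ×118, L=4 ×113, L=6 ×21
  A^-2: L=1 ×20, L=3 ×120, L=5 ×63, L=7 ×7
  A^-4: L=2 ×30, L=4 ×68, L=6 ×21, L=8 ×1
  A^-6: L=3 ×20, L=5 ×22, L=7 ×3
  A^-8: L=4 ×7, L=6 ×3
  A^-10: L=5 ×1
Each group contributes A^e * Σ count * d^(L-1):
Powers of d = -A^2 - A^-2: d^2 = A^4 + 2 + A^-4; d^3 = -A^6 - 3*A^2 - 3*A^-2 - A^-6; d^4 = A^8 + 4*A^4 + 6 + 4*A^-4 + A^-8; d^5 = -A^10 - 5*A^6 - 10*A^2 - 10*A^-2 - 5*A^-6 - A^-10; d^6 = A^12 + 6*A^8 + 15*A^4 + 20 + 15*A^-4 + 6*A^-8 + A^-12; d^7 = -A^14 - 7*A^10 - 21*A^6 - 35*A^2 - 35*A^-2 - 21*A^-6 - 7*A^-10 - A^-14.
  A^10 * (d^4) = A^18 + 4*A^14 + 6*A^10 + 4*A^6 + A^2
  A^8 * (10*d^3) = -10*A^14 - 30*A^10 - 30*A^6 - 10*A^2
  A^6 * (39*d^2 + 6*d^4) = 6*A^14 + 63*A^10 + 114*A^6 + 63*A^2 + 6*A^-2
  A^4 * (66*d + 52*d^3 + 2*d^5) = -2*A^14 - 62*A^10 - 242*A^6 - 242*A^2 - 62*A^-2 - 2*A^-6
  A^2 * (45 + 124*d^2 + 41*d^4) = 41*A^10 + 288*A^6 + 539*A^2 + 288*A^-2 + 41*A^-6
  A^0 * (118*d + 113*d^3 + 21*d^5) = -21*A^10 - 218*A^6 - 667*A^2 - 667*A^-2 - 218*A^-6 - 21*A^-10
  A^-2 * (20 + 120*d^2 + 63*d^4 + 7*d^6) = 7*A^10 + 105*A^6 + 477*A^2 + 778*A^-2 + 477*A^-6 + 105*A^-10 + 7*A^-14
  A^-4 * (30*d + 68*d^3 + 21*d^5 + d^7) = -A^10 - 28*A^6 - 194*A^2 - 479*A^-2 - 479*A^-6 - 194*A^-10 - 28*A^-14 - A^-18
  A^-6 * (20*d^2 + 22*d^4 + 3*d^6) = 3*A^6 + 40*A^2 + 153*A^-2 + 232*A^-6 + 153*A^-10 + 40*A^-14 + 3*A^-18
  A^-8 * (7*d^3 + 3*d^5) = -3*A^2 - 22*A^-2 - 51*A^-6 - 51*A^-10 - 22*A^-14 - 3*A^-18
  A^-10 * (d^4) = A^-2 + 4*A^-6 + 6*A^-10 + 4*A^-14 + A^-18
Summing the groups: <K> = A^18 - 2*A^14 + 3*A^10 - 4*A^6 + 4*A^2 - 4*A^-2 + 4*A^-6 - 2*A^-10 + A^-14
Normalise by the writhe: (-A^3)^(-w) = (-A^3)^(2) = A^6, so f(A) = A^6 * <K> = A^24 - 2*A^20 + 3*A^16 - 4*A^12 + 4*A^8 - 4*A^4 + 4 - 2*A^-4 + A^-8.
Substitute A = t^(-1/4), i.e. A^e → t^(-e/4): V(t) = t^2 - 2*t + 4 - 4*t^-1 + 4*t^-2 - 4*t^-3 + 3*t^-4 - 2*t^-5 + t^-6

Answer: t^2 - 2*t + 4 - 4*t^-1 + 4*t^-2 - 4*t^-3 + 3*t^-4 - 2*t^-5 + t^-6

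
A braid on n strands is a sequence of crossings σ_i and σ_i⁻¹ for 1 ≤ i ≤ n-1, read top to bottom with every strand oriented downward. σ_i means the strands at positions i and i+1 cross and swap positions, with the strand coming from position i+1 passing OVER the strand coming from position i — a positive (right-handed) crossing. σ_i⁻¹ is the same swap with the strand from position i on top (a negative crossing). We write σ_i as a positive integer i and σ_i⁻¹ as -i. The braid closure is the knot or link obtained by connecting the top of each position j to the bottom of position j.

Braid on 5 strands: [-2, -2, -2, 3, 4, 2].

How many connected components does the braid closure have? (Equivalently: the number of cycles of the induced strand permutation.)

Track the strand permutation on 5 strands, starting from identity.
  step 1: s2^-1 swaps positions 2,3 -> [1 3 2 4 5]
  step 2: s2^-1 swaps positions 2,3 -> [1 2 3 4 5]
  step 3: s2^-1 swaps positions 2,3 -> [1 3 2 4 5]
  step 4: s3 swaps positions 3,4 -> [1 3 4 2 5]
  step 5: s4 swaps positions 4,5 -> [1 3 4 5 2]
  step 6: s2 swaps positions 2,3 -> [1 4 3 5 2]
Final permutation (position -> original strand): [1 4 3 5 2]
Closure components = cycle count of this permutation = 3.

Answer: 3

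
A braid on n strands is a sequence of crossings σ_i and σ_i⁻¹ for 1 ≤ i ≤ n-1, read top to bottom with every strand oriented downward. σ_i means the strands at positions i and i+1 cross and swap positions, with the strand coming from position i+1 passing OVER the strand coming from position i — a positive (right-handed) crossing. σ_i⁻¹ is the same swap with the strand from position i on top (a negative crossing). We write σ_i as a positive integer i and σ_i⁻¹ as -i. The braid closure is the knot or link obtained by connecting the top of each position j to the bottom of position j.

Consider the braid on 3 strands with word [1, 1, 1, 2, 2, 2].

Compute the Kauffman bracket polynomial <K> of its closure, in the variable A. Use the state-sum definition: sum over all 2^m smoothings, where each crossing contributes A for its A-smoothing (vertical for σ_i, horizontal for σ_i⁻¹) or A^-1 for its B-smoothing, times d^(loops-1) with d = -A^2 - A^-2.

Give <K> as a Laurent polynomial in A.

A^10 + 2*A^2 - 2*A^-2 + A^-6 - 2*A^-10 + A^-14

Derivation:
Braid: s1 s1 s1 s2 s2 s2 on 3 strands, 6 crossings.
Writhe w = (#positive) - (#negative) = 6 - 0 = 6.
Computing the Kauffman bracket via state sum. There are 2^6 = 64 states.
Smooth each crossing (0=||, 1=⌣⌢); contribution A^(Σ sign_k(1-2s_k)) * d^(L-1).
Tabulate the states by total A-exponent and number of loops L (A-exp: L × count):
  A^6: L=3 ×1
  A^4: L=2 ×6
  A^2: L=1 ×9, L=3 ×6
  A^0: L=2 ×18, L=4 ×2
  A^-2: L=3 ×15
  A^-4: L=4 ×6
  A^-6: L=5 ×1
Each group contributes A^e * Σ count * d^(L-1):
Powers of d = -A^2 - A^-2: d^2 = A^4 + 2 + A^-4; d^3 = -A^6 - 3*A^2 - 3*A^-2 - A^-6; d^4 = A^8 + 4*A^4 + 6 + 4*A^-4 + A^-8.
  A^6 * (d^2) = A^10 + 2*A^6 + A^2
  A^4 * (6*d) = -6*A^6 - 6*A^2
  A^2 * (9 + 6*d^2) = 6*A^6 + 21*A^2 + 6*A^-2
  A^0 * (18*d + 2*d^3) = -2*A^6 - 24*A^2 - 24*A^-2 - 2*A^-6
  A^-2 * (15*d^2) = 15*A^2 + 30*A^-2 + 15*A^-6
  A^-4 * (6*d^3) = -6*A^2 - 18*A^-2 - 18*A^-6 - 6*A^-10
  A^-6 * (d^4) = A^2 + 4*A^-2 + 6*A^-6 + 4*A^-10 + A^-14
Summing the groups: <K> = A^10 + 2*A^2 - 2*A^-2 + A^-6 - 2*A^-10 + A^-14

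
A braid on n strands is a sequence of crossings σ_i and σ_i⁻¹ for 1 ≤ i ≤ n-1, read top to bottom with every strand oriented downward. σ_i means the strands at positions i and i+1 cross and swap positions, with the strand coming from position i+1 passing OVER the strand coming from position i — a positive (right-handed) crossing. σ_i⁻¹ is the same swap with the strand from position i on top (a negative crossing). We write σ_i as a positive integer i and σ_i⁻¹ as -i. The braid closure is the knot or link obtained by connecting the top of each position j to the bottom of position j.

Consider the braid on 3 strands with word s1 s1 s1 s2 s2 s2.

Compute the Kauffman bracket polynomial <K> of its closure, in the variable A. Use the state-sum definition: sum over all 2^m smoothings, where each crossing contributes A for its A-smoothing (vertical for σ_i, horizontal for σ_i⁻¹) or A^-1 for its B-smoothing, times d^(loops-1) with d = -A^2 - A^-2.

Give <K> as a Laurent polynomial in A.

Braid: s1 s1 s1 s2 s2 s2 on 3 strands, 6 crossings.
Writhe w = (#positive) - (#negative) = 6 - 0 = 6.
Computing the Kauffman bracket via state sum. There are 2^6 = 64 states.
Smooth each crossing (0=||, 1=⌣⌢); contribution A^(Σ sign_k(1-2s_k)) * d^(L-1).
Tabulate the states by total A-exponent and number of loops L (A-exp: L × count):
  A^6: L=3 ×1
  A^4: L=2 ×6
  A^2: L=1 ×9, L=3 ×6
  A^0: L=2 ×18, L=4 ×2
  A^-2: L=3 ×15
  A^-4: L=4 ×6
  A^-6: L=5 ×1
Each group contributes A^e * Σ count * d^(L-1):
Powers of d = -A^2 - A^-2: d^2 = A^4 + 2 + A^-4; d^3 = -A^6 - 3*A^2 - 3*A^-2 - A^-6; d^4 = A^8 + 4*A^4 + 6 + 4*A^-4 + A^-8.
  A^6 * (d^2) = A^10 + 2*A^6 + A^2
  A^4 * (6*d) = -6*A^6 - 6*A^2
  A^2 * (9 + 6*d^2) = 6*A^6 + 21*A^2 + 6*A^-2
  A^0 * (18*d + 2*d^3) = -2*A^6 - 24*A^2 - 24*A^-2 - 2*A^-6
  A^-2 * (15*d^2) = 15*A^2 + 30*A^-2 + 15*A^-6
  A^-4 * (6*d^3) = -6*A^2 - 18*A^-2 - 18*A^-6 - 6*A^-10
  A^-6 * (d^4) = A^2 + 4*A^-2 + 6*A^-6 + 4*A^-10 + A^-14
Summing the groups: <K> = A^10 + 2*A^2 - 2*A^-2 + A^-6 - 2*A^-10 + A^-14

Answer: A^10 + 2*A^2 - 2*A^-2 + A^-6 - 2*A^-10 + A^-14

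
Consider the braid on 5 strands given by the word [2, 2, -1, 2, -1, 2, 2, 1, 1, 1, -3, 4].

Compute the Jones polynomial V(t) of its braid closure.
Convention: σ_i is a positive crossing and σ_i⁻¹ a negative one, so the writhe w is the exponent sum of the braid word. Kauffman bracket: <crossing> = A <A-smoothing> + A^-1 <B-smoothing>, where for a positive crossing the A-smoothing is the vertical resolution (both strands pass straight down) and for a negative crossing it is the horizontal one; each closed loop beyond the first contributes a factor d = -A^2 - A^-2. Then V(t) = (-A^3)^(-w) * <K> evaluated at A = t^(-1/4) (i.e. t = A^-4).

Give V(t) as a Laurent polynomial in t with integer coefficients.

The presented braid s2 s2 s1^-1 s2 s1^-1 s2 s2 s1 s1 s1 s3^-1 s4 on 5 strands reduces by inverse Markov moves (closure unchanged at each step):
  Destabilize: the word has the form β·s4 where s4 occurs only as the final letter (β ∈ B_4); drop it and the last strand → 4 strands.
  Destabilize: the word has the form β·s3^-1 where s3^-1 occurs only as the final letter (β ∈ B_3); drop it and the last strand → 3 strands.
Reduced to β = s2 s2 s1^-1 s2 s1^-1 s2 s2 s1 s1 s1 on 3 strands, 10 crossings.
Compute on β:
Braid: s2 s2 s1^-1 s2 s1^-1 s2 s2 s1 s1 s1 on 3 strands, 10 crossings.
Writhe w = (#positive) - (#negative) = 8 - 2 = 6.
Enumerate smoothing states for the bracket polynomial. There are 2^10 = 1024 states.
For each crossing: s=0 is the vertical smoothing, s=1 horizontal. Crossing k contributes A^(sign_k * (1 - 2*s_k)); loop factor d = -A^2 - A^-2.
Tabulate the states by total A-exponent and number of loops L (A-exp: L × count):
  A^10: L=3 ×1
  A^8: L=2 ×7, L=4 ×3
  A^6: L=1 ×14, L=3 ×28, L=5 ×3
  A^4: L=2 ×88, L=4 ×31, L=6 ×1
  A^2: L=1 ×63, L=3 ×133, L=5 ×14
  A^0: L=2 ×159, L=4 ×91, L=6 ×2
  A^-2: L=3 ×180, L=5 ×30
  A^-4: L=4 ×116, L=6 ×4
  A^-6: L=5 ×45
  A^-8: L=6 ×10
  A^-10: L=7 ×1
Each group contributes A^e * Σ count * d^(L-1):
Powers of d = -A^2 - A^-2: d^2 = A^4 + 2 + A^-4; d^3 = -A^6 - 3*A^2 - 3*A^-2 - A^-6; d^4 = A^8 + 4*A^4 + 6 + 4*A^-4 + A^-8; d^5 = -A^10 - 5*A^6 - 10*A^2 - 10*A^-2 - 5*A^-6 - A^-10; d^6 = A^12 + 6*A^8 + 15*A^4 + 20 + 15*A^-4 + 6*A^-8 + A^-12.
  A^10 * (d^2) = A^14 + 2*A^10 + A^6
  A^8 * (7*d + 3*d^3) = -3*A^14 - 16*A^10 - 16*A^6 - 3*A^2
  A^6 * (14 + 28*d^2 + 3*d^4) = 3*A^14 + 40*A^10 + 88*A^6 + 40*A^2 + 3*A^-2
  A^4 * (88*d + 31*d^3 + d^5) = -A^14 - 36*A^10 - 191*A^6 - 191*A^2 - 36*A^-2 - A^-6
  A^2 * (63 + 133*d^2 + 14*d^4) = 14*A^10 + 189*A^6 + 413*A^2 + 189*A^-2 + 14*A^-6
  A^0 * (159*d + 91*d^3 + 2*d^5) = -2*A^10 - 101*A^6 - 452*A^2 - 452*A^-2 - 101*A^-6 - 2*A^-10
  A^-2 * (180*d^2 + 30*d^4) = 30*A^6 + 300*A^2 + 540*A^-2 + 300*A^-6 + 30*A^-10
  A^-4 * (116*d^3 + 4*d^5) = -4*A^6 - 136*A^2 - 388*A^-2 - 388*A^-6 - 136*A^-10 - 4*A^-14
  A^-6 * (45*d^4) = 45*A^2 + 180*A^-2 + 270*A^-6 + 180*A^-10 + 45*A^-14
  A^-8 * (10*d^5) = -10*A^2 - 50*A^-2 - 100*A^-6 - 100*A^-10 - 50*A^-14 - 10*A^-18
  A^-10 * (d^6) = A^2 + 6*A^-2 + 15*A^-6 + 20*A^-10 + 15*A^-14 + 6*A^-18 + A^-22
Summing the groups: <K> = 2*A^10 - 4*A^6 + 7*A^2 - 8*A^-2 + 9*A^-6 - 8*A^-10 + 6*A^-14 - 4*A^-18 + A^-22
Normalise by the writhe: (-A^3)^(-w) = (-A^3)^(-6) = A^-18, so f(A) = A^-18 * <K> = 2*A^-8 - 4*A^-12 + 7*A^-16 - 8*A^-20 + 9*A^-24 - 8*A^-28 + 6*A^-32 - 4*A^-36 + A^-40.
Substitute A = t^(-1/4), i.e. A^e → t^(-e/4): V(t) = t^10 - 4*t^9 + 6*t^8 - 8*t^7 + 9*t^6 - 8*t^5 + 7*t^4 - 4*t^3 + 2*t^2

Answer: t^10 - 4*t^9 + 6*t^8 - 8*t^7 + 9*t^6 - 8*t^5 + 7*t^4 - 4*t^3 + 2*t^2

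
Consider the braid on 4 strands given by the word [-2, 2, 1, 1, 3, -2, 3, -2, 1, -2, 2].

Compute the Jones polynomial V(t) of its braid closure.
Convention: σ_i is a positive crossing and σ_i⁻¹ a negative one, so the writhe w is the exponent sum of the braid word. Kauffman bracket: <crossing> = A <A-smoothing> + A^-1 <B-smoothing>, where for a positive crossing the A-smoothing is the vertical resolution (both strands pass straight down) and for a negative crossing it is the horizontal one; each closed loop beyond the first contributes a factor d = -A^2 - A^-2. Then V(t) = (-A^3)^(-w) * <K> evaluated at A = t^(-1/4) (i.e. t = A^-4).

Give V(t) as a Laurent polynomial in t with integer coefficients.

-t^6 + 2*t^5 - 2*t^4 + 3*t^3 - 3*t^2 + 2*t - 1 + t^-1

Derivation:
The presented braid s2^-1 s2 s1 s1 s3 s2^-1 s3 s2^-1 s1 s2^-1 s2 on 4 strands reduces by inverse Markov moves (closure unchanged at each step):
  Deconjugate: the word is γ·β·γ⁻¹ with γ = s2^-1 s2 (prefix) and γ⁻¹ = s2^-1 s2 (suffix); strip both.
Reduced to β = s1 s1 s3 s2^-1 s3 s2^-1 s1 on 4 strands, 7 crossings.
Compute on β:
Braid: s1 s1 s3 s2^-1 s3 s2^-1 s1 on 4 strands, 7 crossings.
Writhe w = (#positive) - (#negative) = 5 - 2 = 3.
State-sum expansion of <K>. There are 2^7 = 128 states.
For each crossing: s=0 is the vertical smoothing, s=1 horizontal. Crossing k contributes A^(sign_k * (1 - 2*s_k)); loop factor d = -A^2 - A^-2.
Tabulate the states by total A-exponent and number of loops L (A-exp: L × count):
  A^7: L=4 ×1
  A^5: L=3 ×7
  A^3: L=2 ×17, L=4 ×4
  A^1: L=1 ×15, L=3 ×19, L=5 ×1
  A^-1: L=2 ×27, L=4 ×8
  A^-3: L=3 ×20, L=5 ×1
  A^-5: L=4 ×7
  A^-7: L=5 ×1
Each group contributes A^e * Σ count * d^(L-1):
Powers of d = -A^2 - A^-2: d^2 = A^4 + 2 + A^-4; d^3 = -A^6 - 3*A^2 - 3*A^-2 - A^-6; d^4 = A^8 + 4*A^4 + 6 + 4*A^-4 + A^-8.
  A^7 * (d^3) = -A^13 - 3*A^9 - 3*A^5 - A
  A^5 * (7*d^2) = 7*A^9 + 14*A^5 + 7*A
  A^3 * (17*d + 4*d^3) = -4*A^9 - 29*A^5 - 29*A - 4*A^-3
  A^1 * (15 + 19*d^2 + d^4) = A^9 + 23*A^5 + 59*A + 23*A^-3 + A^-7
  A^-1 * (27*d + 8*d^3) = -8*A^5 - 51*A - 51*A^-3 - 8*A^-7
  A^-3 * (20*d^2 + d^4) = A^5 + 24*A + 46*A^-3 + 24*A^-7 + A^-11
  A^-5 * (7*d^3) = -7*A - 21*A^-3 - 21*A^-7 - 7*A^-11
  A^-7 * (d^4) = A + 4*A^-3 + 6*A^-7 + 4*A^-11 + A^-15
Summing the groups: <K> = -A^13 + A^9 - 2*A^5 + 3*A - 3*A^-3 + 2*A^-7 - 2*A^-11 + A^-15
Normalise by the writhe: (-A^3)^(-w) = (-A^3)^(-3) = -A^-9, so f(A) = -A^-9 * <K> = A^4 - 1 + 2*A^-4 - 3*A^-8 + 3*A^-12 - 2*A^-16 + 2*A^-20 - A^-24.
Substitute A = t^(-1/4), i.e. A^e → t^(-e/4): V(t) = -t^6 + 2*t^5 - 2*t^4 + 3*t^3 - 3*t^2 + 2*t - 1 + t^-1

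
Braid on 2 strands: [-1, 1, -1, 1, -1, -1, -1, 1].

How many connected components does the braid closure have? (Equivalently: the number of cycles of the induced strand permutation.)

Track the strand permutation on 2 strands, starting from identity.
  step 1: s1^-1 swaps positions 1,2 -> [2 1]
  step 2: s1 swaps positions 1,2 -> [1 2]
  step 3: s1^-1 swaps positions 1,2 -> [2 1]
  step 4: s1 swaps positions 1,2 -> [1 2]
  step 5: s1^-1 swaps positions 1,2 -> [2 1]
  step 6: s1^-1 swaps positions 1,2 -> [1 2]
  step 7: s1^-1 swaps positions 1,2 -> [2 1]
  step 8: s1 swaps positions 1,2 -> [1 2]
Final permutation (position -> original strand): [1 2]
Closure components = cycle count of this permutation = 2.

Answer: 2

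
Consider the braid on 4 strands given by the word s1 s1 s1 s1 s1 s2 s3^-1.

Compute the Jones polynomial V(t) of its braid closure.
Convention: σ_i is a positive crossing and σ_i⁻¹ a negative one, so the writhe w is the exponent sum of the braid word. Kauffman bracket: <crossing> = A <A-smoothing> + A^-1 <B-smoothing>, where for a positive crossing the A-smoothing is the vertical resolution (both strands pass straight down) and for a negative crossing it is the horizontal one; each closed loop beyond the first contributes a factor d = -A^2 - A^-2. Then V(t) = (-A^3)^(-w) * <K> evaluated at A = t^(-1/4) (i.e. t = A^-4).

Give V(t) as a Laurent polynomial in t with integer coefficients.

-t^7 + t^6 - t^5 + t^4 + t^2

Derivation:
The presented braid s1 s1 s1 s1 s1 s2 s3^-1 on 4 strands reduces by inverse Markov moves (closure unchanged at each step):
  Destabilize: the word has the form β·s3^-1 where s3^-1 occurs only as the final letter (β ∈ B_3); drop it and the last strand → 3 strands.
  Destabilize: the word has the form β·s2 where s2 occurs only as the final letter (β ∈ B_2); drop it and the last strand → 2 strands.
Reduced to β = s1 s1 s1 s1 s1 on 2 strands, 5 crossings.
Compute on β:
Braid: s1 s1 s1 s1 s1 on 2 strands, 5 crossings.
Writhe w = (#positive) - (#negative) = 5 - 0 = 5.
State-sum expansion of <K>. There are 2^5 = 32 states.
Each crossing splits two ways (0=vertical, 1=horizontal). The state's weight is A^(#A-smoothings - #B-smoothings) * d^(loops - 1).
  state 00000: A-exp=+5, loops=2, term = A^5 * d^1
  state 00001: A-exp=+3, loops=1, term = A^3 * d^0
  state 00010: A-exp=+3, loops=1, term = A^3 * d^0
  state 00011: A-exp=+1, loops=2, term = A^1 * d^1
  state 00100: A-exp=+3, loops=1, term = A^3 * d^0
  state 00101: A-exp=+1, loops=2, term = A^1 * d^1
  state 00110: A-exp=+1, loops=2, term = A^1 * d^1
  state 00111: A-exp=-1, loops=3, term = A^-1 * d^2
  state 01000: A-exp=+3, loops=1, term = A^3 * d^0
  state 01001: A-exp=+1, loops=2, term = A^1 * d^1
  state 01010: A-exp=+1, loops=2, term = A^1 * d^1
  state 01011: A-exp=-1, loops=3, term = A^-1 * d^2
  state 01100: A-exp=+1, loops=2, term = A^1 * d^1
  state 01101: A-exp=-1, loops=3, term = A^-1 * d^2
  state 01110: A-exp=-1, loops=3, term = A^-1 * d^2
  state 01111: A-exp=-3, loops=4, term = A^-3 * d^3
  state 10000: A-exp=+3, loops=1, term = A^3 * d^0
  state 10001: A-exp=+1, loops=2, term = A^1 * d^1
  state 10010: A-exp=+1, loops=2, term = A^1 * d^1
  state 10011: A-exp=-1, loops=3, term = A^-1 * d^2
  state 10100: A-exp=+1, loops=2, term = A^1 * d^1
  state 10101: A-exp=-1, loops=3, term = A^-1 * d^2
  state 10110: A-exp=-1, loops=3, term = A^-1 * d^2
  state 10111: A-exp=-3, loops=4, term = A^-3 * d^3
  state 11000: A-exp=+1, loops=2, term = A^1 * d^1
  state 11001: A-exp=-1, loops=3, term = A^-1 * d^2
  state 11010: A-exp=-1, loops=3, term = A^-1 * d^2
  state 11011: A-exp=-3, loops=4, term = A^-3 * d^3
  state 11100: A-exp=-1, loops=3, term = A^-1 * d^2
  state 11101: A-exp=-3, loops=4, term = A^-3 * d^3
  state 11110: A-exp=-3, loops=4, term = A^-3 * d^3
  state 11111: A-exp=-5, loops=5, term = A^-5 * d^4
Collect the terms by A-exponent (count of states per loop number):
Powers of d = -A^2 - A^-2: d^2 = A^4 + 2 + A^-4; d^3 = -A^6 - 3*A^2 - 3*A^-2 - A^-6; d^4 = A^8 + 4*A^4 + 6 + 4*A^-4 + A^-8.
  A^5 * (d) = -A^7 - A^3
  A^3 * (5) = 5*A^3
  A^1 * (10*d) = -10*A^3 - 10*A^-1
  A^-1 * (10*d^2) = 10*A^3 + 20*A^-1 + 10*A^-5
  A^-3 * (5*d^3) = -5*A^3 - 15*A^-1 - 15*A^-5 - 5*A^-9
  A^-5 * (d^4) = A^3 + 4*A^-1 + 6*A^-5 + 4*A^-9 + A^-13
Summing the groups: <K> = -A^7 - A^-1 + A^-5 - A^-9 + A^-13
Normalise by the writhe: (-A^3)^(-w) = (-A^3)^(-5) = -A^-15, so f(A) = -A^-15 * <K> = A^-8 + A^-16 - A^-20 + A^-24 - A^-28.
Substitute A = t^(-1/4), i.e. A^e → t^(-e/4): V(t) = -t^7 + t^6 - t^5 + t^4 + t^2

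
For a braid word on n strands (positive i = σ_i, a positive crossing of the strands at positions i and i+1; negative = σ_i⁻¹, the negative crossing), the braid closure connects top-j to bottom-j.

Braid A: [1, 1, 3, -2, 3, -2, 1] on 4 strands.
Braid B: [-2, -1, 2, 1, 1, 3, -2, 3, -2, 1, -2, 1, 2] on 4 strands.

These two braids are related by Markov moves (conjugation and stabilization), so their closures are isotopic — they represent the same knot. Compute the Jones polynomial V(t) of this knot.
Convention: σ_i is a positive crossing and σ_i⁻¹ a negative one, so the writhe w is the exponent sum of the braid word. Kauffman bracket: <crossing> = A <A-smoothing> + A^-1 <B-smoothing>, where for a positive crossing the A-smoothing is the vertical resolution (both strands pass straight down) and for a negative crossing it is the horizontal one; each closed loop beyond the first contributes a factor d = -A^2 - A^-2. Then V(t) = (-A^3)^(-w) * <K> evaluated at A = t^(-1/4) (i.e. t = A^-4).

-t^6 + 2*t^5 - 2*t^4 + 3*t^3 - 3*t^2 + 2*t - 1 + t^-1

Derivation:
Markov-equivalent braids have isotopic closures, hence identical knot invariants. Strip the Markov moves from each word to reach a common short braid β, then compute V(t) once on β.
Braid A: s1 s1 s3 s2^-1 s3 s2^-1 s1 on 4 strands has no conjugating prefix/suffix or stabilization to strip; take β = s1 s1 s3 s2^-1 s3 s2^-1 s1.
Braid B: s2^-1 s1^-1 s2 s1 s1 s3 s2^-1 s3 s2^-1 s1 s2^-1 s1 s2 on 4 strands reduces by inverse Markov moves (closure unchanged at each step):
  Deconjugate: the word is γ·β·γ⁻¹ with γ = s2^-1 s1^-1 (prefix) and γ⁻¹ = s1 s2 (suffix); strip both.
  Deconjugate: the word is γ·β·γ⁻¹ with γ = s2 (prefix) and γ⁻¹ = s2^-1 (suffix); strip both.
Reduced to β = s1 s1 s3 s2^-1 s3 s2^-1 s1 on 4 strands, 7 crossings.
Both give the same β = s1 s1 s3 s2^-1 s3 s2^-1 s1 on 4 strands, so one state sum suffices:
Braid: s1 s1 s3 s2^-1 s3 s2^-1 s1 on 4 strands, 7 crossings.
Writhe w = (#positive) - (#negative) = 5 - 2 = 3.
Enumerate smoothing states for the bracket polynomial. There are 2^7 = 128 states.
For each crossing: s=0 is the vertical smoothing, s=1 horizontal. Crossing k contributes A^(sign_k * (1 - 2*s_k)); loop factor d = -A^2 - A^-2.
Tabulate the states by total A-exponent and number of loops L (A-exp: L × count):
  A^7: L=4 ×1
  A^5: L=3 ×7
  A^3: L=2 ×17, L=4 ×4
  A^1: L=1 ×15, L=3 ×19, L=5 ×1
  A^-1: L=2 ×27, L=4 ×8
  A^-3: L=3 ×20, L=5 ×1
  A^-5: L=4 ×7
  A^-7: L=5 ×1
Each group contributes A^e * Σ count * d^(L-1):
Powers of d = -A^2 - A^-2: d^2 = A^4 + 2 + A^-4; d^3 = -A^6 - 3*A^2 - 3*A^-2 - A^-6; d^4 = A^8 + 4*A^4 + 6 + 4*A^-4 + A^-8.
  A^7 * (d^3) = -A^13 - 3*A^9 - 3*A^5 - A
  A^5 * (7*d^2) = 7*A^9 + 14*A^5 + 7*A
  A^3 * (17*d + 4*d^3) = -4*A^9 - 29*A^5 - 29*A - 4*A^-3
  A^1 * (15 + 19*d^2 + d^4) = A^9 + 23*A^5 + 59*A + 23*A^-3 + A^-7
  A^-1 * (27*d + 8*d^3) = -8*A^5 - 51*A - 51*A^-3 - 8*A^-7
  A^-3 * (20*d^2 + d^4) = A^5 + 24*A + 46*A^-3 + 24*A^-7 + A^-11
  A^-5 * (7*d^3) = -7*A - 21*A^-3 - 21*A^-7 - 7*A^-11
  A^-7 * (d^4) = A + 4*A^-3 + 6*A^-7 + 4*A^-11 + A^-15
Summing the groups: <K> = -A^13 + A^9 - 2*A^5 + 3*A - 3*A^-3 + 2*A^-7 - 2*A^-11 + A^-15
Normalise by the writhe: (-A^3)^(-w) = (-A^3)^(-3) = -A^-9, so f(A) = -A^-9 * <K> = A^4 - 1 + 2*A^-4 - 3*A^-8 + 3*A^-12 - 2*A^-16 + 2*A^-20 - A^-24.
Substitute A = t^(-1/4), i.e. A^e → t^(-e/4): V(t) = -t^6 + 2*t^5 - 2*t^4 + 3*t^3 - 3*t^2 + 2*t - 1 + t^-1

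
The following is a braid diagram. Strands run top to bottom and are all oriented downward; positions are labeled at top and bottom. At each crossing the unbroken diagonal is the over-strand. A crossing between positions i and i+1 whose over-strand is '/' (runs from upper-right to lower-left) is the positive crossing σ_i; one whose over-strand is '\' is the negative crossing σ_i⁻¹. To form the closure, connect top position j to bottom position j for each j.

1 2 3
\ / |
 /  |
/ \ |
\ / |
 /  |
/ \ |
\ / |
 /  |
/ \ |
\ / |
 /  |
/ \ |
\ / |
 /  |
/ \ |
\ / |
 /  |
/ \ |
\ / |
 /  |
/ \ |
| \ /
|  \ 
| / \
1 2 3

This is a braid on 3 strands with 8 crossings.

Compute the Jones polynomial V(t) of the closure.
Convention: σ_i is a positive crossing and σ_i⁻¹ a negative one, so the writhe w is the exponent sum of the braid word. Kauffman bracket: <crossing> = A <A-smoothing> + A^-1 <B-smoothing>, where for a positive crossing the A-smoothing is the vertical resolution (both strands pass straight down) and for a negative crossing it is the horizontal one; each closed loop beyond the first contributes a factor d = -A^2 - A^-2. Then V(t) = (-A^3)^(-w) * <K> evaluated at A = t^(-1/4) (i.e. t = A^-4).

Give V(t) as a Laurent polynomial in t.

Reading the diagram top to bottom ('/'-over between positions i,i+1 = s_i, '\'-over = s_i^-1): braid word = s1 s1 s1 s1 s1 s1 s1 s2^-1.
The presented braid s1 s1 s1 s1 s1 s1 s1 s2^-1 on 3 strands reduces by inverse Markov moves (closure unchanged at each step):
  Destabilize: the word has the form β·s2^-1 where s2^-1 occurs only as the final letter (β ∈ B_2); drop it and the last strand → 2 strands.
Reduced to β = s1 s1 s1 s1 s1 s1 s1 on 2 strands, 7 crossings.
Compute on β:
Braid: s1 s1 s1 s1 s1 s1 s1 on 2 strands, 7 crossings.
Writhe w = (#positive) - (#negative) = 7 - 0 = 7.
Enumerate smoothing states for the bracket polynomial. There are 2^7 = 128 states.
Smooth each crossing (0=||, 1=⌣⌢); contribution A^(Σ sign_k(1-2s_k)) * d^(L-1).
Tabulate the states by total A-exponent and number of loops L (A-exp: L × count):
  A^7: L=2 ×1
  A^5: L=1 ×7
  A^3: L=2 ×21
  A^1: L=3 ×35
  A^-1: L=4 ×35
  A^-3: L=5 ×21
  A^-5: L=6 ×7
  A^-7: L=7 ×1
Each group contributes A^e * Σ count * d^(L-1):
Powers of d = -A^2 - A^-2: d^2 = A^4 + 2 + A^-4; d^3 = -A^6 - 3*A^2 - 3*A^-2 - A^-6; d^4 = A^8 + 4*A^4 + 6 + 4*A^-4 + A^-8; d^5 = -A^10 - 5*A^6 - 10*A^2 - 10*A^-2 - 5*A^-6 - A^-10; d^6 = A^12 + 6*A^8 + 15*A^4 + 20 + 15*A^-4 + 6*A^-8 + A^-12.
  A^7 * (d) = -A^9 - A^5
  A^5 * (7) = 7*A^5
  A^3 * (21*d) = -21*A^5 - 21*A
  A^1 * (35*d^2) = 35*A^5 + 70*A + 35*A^-3
  A^-1 * (35*d^3) = -35*A^5 - 105*A - 105*A^-3 - 35*A^-7
  A^-3 * (21*d^4) = 21*A^5 + 84*A + 126*A^-3 + 84*A^-7 + 21*A^-11
  A^-5 * (7*d^5) = -7*A^5 - 35*A - 70*A^-3 - 70*A^-7 - 35*A^-11 - 7*A^-15
  A^-7 * (d^6) = A^5 + 6*A + 15*A^-3 + 20*A^-7 + 15*A^-11 + 6*A^-15 + A^-19
Summing the groups: <K> = -A^9 - A + A^-3 - A^-7 + A^-11 - A^-15 + A^-19
Normalise by the writhe: (-A^3)^(-w) = (-A^3)^(-7) = -A^-21, so f(A) = -A^-21 * <K> = A^-12 + A^-20 - A^-24 + A^-28 - A^-32 + A^-36 - A^-40.
Substitute A = t^(-1/4), i.e. A^e → t^(-e/4): V(t) = -t^10 + t^9 - t^8 + t^7 - t^6 + t^5 + t^3

Answer: -t^10 + t^9 - t^8 + t^7 - t^6 + t^5 + t^3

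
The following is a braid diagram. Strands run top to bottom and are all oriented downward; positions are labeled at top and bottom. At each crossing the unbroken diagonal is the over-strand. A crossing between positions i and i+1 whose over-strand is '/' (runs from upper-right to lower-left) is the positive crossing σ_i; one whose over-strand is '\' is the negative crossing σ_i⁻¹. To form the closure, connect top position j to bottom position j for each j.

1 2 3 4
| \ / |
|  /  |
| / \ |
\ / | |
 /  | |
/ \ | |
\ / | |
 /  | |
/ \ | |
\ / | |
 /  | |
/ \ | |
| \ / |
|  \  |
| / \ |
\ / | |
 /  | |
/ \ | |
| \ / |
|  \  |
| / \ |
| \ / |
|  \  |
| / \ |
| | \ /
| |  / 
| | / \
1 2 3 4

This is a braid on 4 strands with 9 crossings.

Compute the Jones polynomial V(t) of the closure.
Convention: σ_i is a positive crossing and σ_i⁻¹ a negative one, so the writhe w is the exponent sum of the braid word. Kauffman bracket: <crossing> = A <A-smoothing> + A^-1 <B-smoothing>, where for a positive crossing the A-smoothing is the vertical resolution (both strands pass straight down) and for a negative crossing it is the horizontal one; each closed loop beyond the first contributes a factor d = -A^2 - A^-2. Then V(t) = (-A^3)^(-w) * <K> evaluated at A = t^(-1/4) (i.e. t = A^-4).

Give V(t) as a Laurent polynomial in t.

t^5 - 2*t^4 + 2*t^3 - 2*t^2 + 2*t - 1 + t^-1

Derivation:
Reading the diagram top to bottom ('/'-over between positions i,i+1 = s_i, '\'-over = s_i^-1): braid word = s2 s1 s1 s1 s2^-1 s1 s2^-1 s2^-1 s3.
The presented braid s2 s1 s1 s1 s2^-1 s1 s2^-1 s2^-1 s3 on 4 strands reduces by inverse Markov moves (closure unchanged at each step):
  Destabilize: the word has the form β·s3 where s3 occurs only as the final letter (β ∈ B_3); drop it and the last strand → 3 strands.
  Deconjugate: the word is γ·β·γ⁻¹ with γ = s2 (prefix) and γ⁻¹ = s2^-1 (suffix); strip both.
Reduced to β = s1 s1 s1 s2^-1 s1 s2^-1 on 3 strands, 6 crossings.
Compute on β:
Braid: s1 s1 s1 s2^-1 s1 s2^-1 on 3 strands, 6 crossings.
Writhe w = (#positive) - (#negative) = 4 - 2 = 2.
Computing the Kauffman bracket via state sum. There are 2^6 = 64 states.
For each crossing: s=0 is the vertical smoothing, s=1 horizontal. Crossing k contributes A^(sign_k * (1 - 2*s_k)); loop factor d = -A^2 - A^-2.
Tabulate the states by total A-exponent and number of loops L (A-exp: L × count):
  A^6: L=3 ×1
  A^4: L=2 ×6
  A^2: L=1 ×11, L=3 ×4
  A^0: L=2 ×19, L=4 ×1
  A^-2: L=3 ×15
  A^-4: L=4 ×6
  A^-6: L=5 ×1
Each group contributes A^e * Σ count * d^(L-1):
Powers of d = -A^2 - A^-2: d^2 = A^4 + 2 + A^-4; d^3 = -A^6 - 3*A^2 - 3*A^-2 - A^-6; d^4 = A^8 + 4*A^4 + 6 + 4*A^-4 + A^-8.
  A^6 * (d^2) = A^10 + 2*A^6 + A^2
  A^4 * (6*d) = -6*A^6 - 6*A^2
  A^2 * (11 + 4*d^2) = 4*A^6 + 19*A^2 + 4*A^-2
  A^0 * (19*d + d^3) = -A^6 - 22*A^2 - 22*A^-2 - A^-6
  A^-2 * (15*d^2) = 15*A^2 + 30*A^-2 + 15*A^-6
  A^-4 * (6*d^3) = -6*A^2 - 18*A^-2 - 18*A^-6 - 6*A^-10
  A^-6 * (d^4) = A^2 + 4*A^-2 + 6*A^-6 + 4*A^-10 + A^-14
Summing the groups: <K> = A^10 - A^6 + 2*A^2 - 2*A^-2 + 2*A^-6 - 2*A^-10 + A^-14
Normalise by the writhe: (-A^3)^(-w) = (-A^3)^(-2) = A^-6, so f(A) = A^-6 * <K> = A^4 - 1 + 2*A^-4 - 2*A^-8 + 2*A^-12 - 2*A^-16 + A^-20.
Substitute A = t^(-1/4), i.e. A^e → t^(-e/4): V(t) = t^5 - 2*t^4 + 2*t^3 - 2*t^2 + 2*t - 1 + t^-1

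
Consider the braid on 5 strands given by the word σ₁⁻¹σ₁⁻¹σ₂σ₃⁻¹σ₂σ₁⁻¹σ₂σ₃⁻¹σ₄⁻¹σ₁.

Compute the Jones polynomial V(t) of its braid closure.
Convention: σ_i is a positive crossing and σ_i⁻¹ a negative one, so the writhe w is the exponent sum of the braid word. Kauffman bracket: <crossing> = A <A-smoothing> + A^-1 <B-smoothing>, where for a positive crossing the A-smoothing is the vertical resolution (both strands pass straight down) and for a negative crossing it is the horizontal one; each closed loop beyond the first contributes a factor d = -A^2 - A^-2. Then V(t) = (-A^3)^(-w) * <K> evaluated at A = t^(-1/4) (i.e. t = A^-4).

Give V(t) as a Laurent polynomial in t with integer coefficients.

-t^3 + 3*t^2 - 3*t + 4 - 4*t^-1 + 3*t^-2 - 2*t^-3 + t^-4

Derivation:
The presented braid s1^-1 s1^-1 s2 s3^-1 s2 s1^-1 s2 s3^-1 s4^-1 s1 on 5 strands reduces by inverse Markov moves (closure unchanged at each step):
  Deconjugate: the word is γ·β·γ⁻¹ with γ = s1^-1 (prefix) and γ⁻¹ = s1 (suffix); strip both.
  Destabilize: the word has the form β·s4^-1 where s4^-1 occurs only as the final letter (β ∈ B_4); drop it and the last strand → 4 strands.
Reduced to β = s1^-1 s2 s3^-1 s2 s1^-1 s2 s3^-1 on 4 strands, 7 crossings.
Compute on β:
Braid: s1^-1 s2 s3^-1 s2 s1^-1 s2 s3^-1 on 4 strands, 7 crossings.
Writhe w = (#positive) - (#negative) = 3 - 4 = -1.
Enumerate smoothing states for the bracket polynomial. There are 2^7 = 128 states.
Each crossing splits two ways (0=vertical, 1=horizontal). The state's weight is A^(#A-smoothings - #B-smoothings) * d^(loops - 1).
Tabulate the states by total A-exponent and number of loops L (A-exp: L × count):
  A^7: L=4 ×1
  A^5: L=3 ×7
  A^3: L=2 ×19, L=4 ×2
  A^1: L=1 ×21, L=3 ×14
  A^-1: L=2 ×32, L=4 ×3
  A^-3: L=3 ×21
  A^-5: L=4 ×7
  A^-7: L=5 ×1
Each group contributes A^e * Σ count * d^(L-1):
Powers of d = -A^2 - A^-2: d^2 = A^4 + 2 + A^-4; d^3 = -A^6 - 3*A^2 - 3*A^-2 - A^-6; d^4 = A^8 + 4*A^4 + 6 + 4*A^-4 + A^-8.
  A^7 * (d^3) = -A^13 - 3*A^9 - 3*A^5 - A
  A^5 * (7*d^2) = 7*A^9 + 14*A^5 + 7*A
  A^3 * (19*d + 2*d^3) = -2*A^9 - 25*A^5 - 25*A - 2*A^-3
  A^1 * (21 + 14*d^2) = 14*A^5 + 49*A + 14*A^-3
  A^-1 * (32*d + 3*d^3) = -3*A^5 - 41*A - 41*A^-3 - 3*A^-7
  A^-3 * (21*d^2) = 21*A + 42*A^-3 + 21*A^-7
  A^-5 * (7*d^3) = -7*A - 21*A^-3 - 21*A^-7 - 7*A^-11
  A^-7 * (d^4) = A + 4*A^-3 + 6*A^-7 + 4*A^-11 + A^-15
Summing the groups: <K> = -A^13 + 2*A^9 - 3*A^5 + 4*A - 4*A^-3 + 3*A^-7 - 3*A^-11 + A^-15
Normalise by the writhe: (-A^3)^(-w) = (-A^3)^(1) = -A^3, so f(A) = -A^3 * <K> = A^16 - 2*A^12 + 3*A^8 - 4*A^4 + 4 - 3*A^-4 + 3*A^-8 - A^-12.
Substitute A = t^(-1/4), i.e. A^e → t^(-e/4): V(t) = -t^3 + 3*t^2 - 3*t + 4 - 4*t^-1 + 3*t^-2 - 2*t^-3 + t^-4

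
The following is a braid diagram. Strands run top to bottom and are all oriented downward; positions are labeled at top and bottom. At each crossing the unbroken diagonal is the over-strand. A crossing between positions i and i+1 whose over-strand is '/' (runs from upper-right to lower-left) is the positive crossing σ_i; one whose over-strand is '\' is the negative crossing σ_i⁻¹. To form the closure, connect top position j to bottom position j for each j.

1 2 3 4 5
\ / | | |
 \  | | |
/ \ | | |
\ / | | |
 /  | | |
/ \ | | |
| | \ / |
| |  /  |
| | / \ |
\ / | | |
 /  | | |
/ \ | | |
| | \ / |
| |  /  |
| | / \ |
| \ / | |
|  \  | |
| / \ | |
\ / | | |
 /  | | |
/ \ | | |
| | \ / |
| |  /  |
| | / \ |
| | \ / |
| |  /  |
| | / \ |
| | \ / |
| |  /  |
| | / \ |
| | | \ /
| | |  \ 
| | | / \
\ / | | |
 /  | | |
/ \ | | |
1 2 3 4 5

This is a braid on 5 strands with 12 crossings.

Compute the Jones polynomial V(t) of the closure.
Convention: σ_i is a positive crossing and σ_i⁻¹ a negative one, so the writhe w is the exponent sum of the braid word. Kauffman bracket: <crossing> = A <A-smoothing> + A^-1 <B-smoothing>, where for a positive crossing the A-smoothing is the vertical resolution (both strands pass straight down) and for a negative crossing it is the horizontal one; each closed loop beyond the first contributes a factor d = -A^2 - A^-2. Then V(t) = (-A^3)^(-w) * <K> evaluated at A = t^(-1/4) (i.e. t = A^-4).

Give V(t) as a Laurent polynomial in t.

Reading the diagram top to bottom ('/'-over between positions i,i+1 = s_i, '\'-over = s_i^-1): braid word = s1^-1 s1 s3 s1 s3 s2^-1 s1 s3 s3 s3 s4^-1 s1.
The presented braid s1^-1 s1 s3 s1 s3 s2^-1 s1 s3 s3 s3 s4^-1 s1 on 5 strands reduces by inverse Markov moves (closure unchanged at each step):
  Deconjugate: the word is γ·β·γ⁻¹ with γ = s1^-1 (prefix) and γ⁻¹ = s1 (suffix); strip both.
  Destabilize: the word has the form β·s4^-1 where s4^-1 occurs only as the final letter (β ∈ B_4); drop it and the last strand → 4 strands.
Reduced to β = s1 s3 s1 s3 s2^-1 s1 s3 s3 s3 on 4 strands, 9 crossings.
Compute on β:
Braid: s1 s3 s1 s3 s2^-1 s1 s3 s3 s3 on 4 strands, 9 crossings.
Writhe w = (#positive) - (#negative) = 8 - 1 = 7.
Computing the Kauffman bracket via state sum. There are 2^9 = 512 states.
Each crossing splits two ways (0=vertical, 1=horizontal). The state's weight is A^(#A-smoothings - #B-smoothings) * d^(loops - 1).
Tabulate the states by total A-exponent and number of loops L (A-exp: L × count):
  A^9: L=3 ×1
  A^7: L=2 ×8, L=4 ×1
  A^5: L=1 ×15, L=3 ×21
  A^3: L=2 ×60, L=4 ×24
  A^1: L=3 ×110, L=5 ×16
  A^-1: L=4 ×120, L=6 ×6
  A^-3: L=5 ×83, L=7 ×1
  A^-5: L=6 ×36
  A^-7: L=7 ×9
  A^-9: L=8 ×1
Each group contributes A^e * Σ count * d^(L-1):
Powers of d = -A^2 - A^-2: d^2 = A^4 + 2 + A^-4; d^3 = -A^6 - 3*A^2 - 3*A^-2 - A^-6; d^4 = A^8 + 4*A^4 + 6 + 4*A^-4 + A^-8; d^5 = -A^10 - 5*A^6 - 10*A^2 - 10*A^-2 - 5*A^-6 - A^-10; d^6 = A^12 + 6*A^8 + 15*A^4 + 20 + 15*A^-4 + 6*A^-8 + A^-12; d^7 = -A^14 - 7*A^10 - 21*A^6 - 35*A^2 - 35*A^-2 - 21*A^-6 - 7*A^-10 - A^-14.
  A^9 * (d^2) = A^13 + 2*A^9 + A^5
  A^7 * (8*d + d^3) = -A^13 - 11*A^9 - 11*A^5 - A
  A^5 * (15 + 21*d^2) = 21*A^9 + 57*A^5 + 21*A
  A^3 * (60*d + 24*d^3) = -24*A^9 - 132*A^5 - 132*A - 24*A^-3
  A^1 * (110*d^2 + 16*d^4) = 16*A^9 + 174*A^5 + 316*A + 174*A^-3 + 16*A^-7
  A^-1 * (120*d^3 + 6*d^5) = -6*A^9 - 150*A^5 - 420*A - 420*A^-3 - 150*A^-7 - 6*A^-11
  A^-3 * (83*d^4 + d^6) = A^9 + 89*A^5 + 347*A + 518*A^-3 + 347*A^-7 + 89*A^-11 + A^-15
  A^-5 * (36*d^5) = -36*A^5 - 180*A - 360*A^-3 - 360*A^-7 - 180*A^-11 - 36*A^-15
  A^-7 * (9*d^6) = 9*A^5 + 54*A + 135*A^-3 + 180*A^-7 + 135*A^-11 + 54*A^-15 + 9*A^-19
  A^-9 * (d^7) = -A^5 - 7*A - 21*A^-3 - 35*A^-7 - 35*A^-11 - 21*A^-15 - 7*A^-19 - A^-23
Summing the groups: <K> = -A^9 - 2*A + 2*A^-3 - 2*A^-7 + 3*A^-11 - 2*A^-15 + 2*A^-19 - A^-23
Normalise by the writhe: (-A^3)^(-w) = (-A^3)^(-7) = -A^-21, so f(A) = -A^-21 * <K> = A^-12 + 2*A^-20 - 2*A^-24 + 2*A^-28 - 3*A^-32 + 2*A^-36 - 2*A^-40 + A^-44.
Substitute A = t^(-1/4), i.e. A^e → t^(-e/4): V(t) = t^11 - 2*t^10 + 2*t^9 - 3*t^8 + 2*t^7 - 2*t^6 + 2*t^5 + t^3

Answer: t^11 - 2*t^10 + 2*t^9 - 3*t^8 + 2*t^7 - 2*t^6 + 2*t^5 + t^3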